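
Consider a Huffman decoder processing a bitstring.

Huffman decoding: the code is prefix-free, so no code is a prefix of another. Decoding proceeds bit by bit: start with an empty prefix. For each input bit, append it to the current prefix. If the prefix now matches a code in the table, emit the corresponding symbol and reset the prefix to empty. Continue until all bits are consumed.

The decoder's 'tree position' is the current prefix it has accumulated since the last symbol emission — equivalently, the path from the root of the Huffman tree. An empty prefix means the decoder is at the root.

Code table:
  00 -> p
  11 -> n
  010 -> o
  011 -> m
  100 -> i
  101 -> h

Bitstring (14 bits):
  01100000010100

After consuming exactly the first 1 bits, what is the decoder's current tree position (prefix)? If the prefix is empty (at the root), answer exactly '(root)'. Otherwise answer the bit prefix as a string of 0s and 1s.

Answer: 0

Derivation:
Bit 0: prefix='0' (no match yet)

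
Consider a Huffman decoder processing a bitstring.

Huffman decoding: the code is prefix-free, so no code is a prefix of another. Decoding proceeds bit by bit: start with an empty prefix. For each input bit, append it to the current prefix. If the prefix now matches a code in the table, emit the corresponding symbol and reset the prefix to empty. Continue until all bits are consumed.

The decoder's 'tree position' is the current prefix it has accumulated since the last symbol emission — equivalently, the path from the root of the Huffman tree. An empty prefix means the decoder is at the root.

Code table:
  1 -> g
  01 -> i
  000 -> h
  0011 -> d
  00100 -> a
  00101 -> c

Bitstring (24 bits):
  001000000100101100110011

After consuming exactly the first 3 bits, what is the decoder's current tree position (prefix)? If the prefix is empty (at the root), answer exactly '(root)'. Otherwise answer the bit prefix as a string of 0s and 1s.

Bit 0: prefix='0' (no match yet)
Bit 1: prefix='00' (no match yet)
Bit 2: prefix='001' (no match yet)

Answer: 001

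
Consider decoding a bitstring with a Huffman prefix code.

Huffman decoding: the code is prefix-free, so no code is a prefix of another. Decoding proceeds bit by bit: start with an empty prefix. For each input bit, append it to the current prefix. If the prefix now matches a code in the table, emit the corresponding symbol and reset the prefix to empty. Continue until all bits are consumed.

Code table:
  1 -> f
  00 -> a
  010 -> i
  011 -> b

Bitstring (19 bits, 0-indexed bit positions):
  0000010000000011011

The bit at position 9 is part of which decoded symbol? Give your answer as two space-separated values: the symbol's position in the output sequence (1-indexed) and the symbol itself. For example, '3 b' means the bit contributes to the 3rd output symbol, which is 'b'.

Answer: 5 a

Derivation:
Bit 0: prefix='0' (no match yet)
Bit 1: prefix='00' -> emit 'a', reset
Bit 2: prefix='0' (no match yet)
Bit 3: prefix='00' -> emit 'a', reset
Bit 4: prefix='0' (no match yet)
Bit 5: prefix='01' (no match yet)
Bit 6: prefix='010' -> emit 'i', reset
Bit 7: prefix='0' (no match yet)
Bit 8: prefix='00' -> emit 'a', reset
Bit 9: prefix='0' (no match yet)
Bit 10: prefix='00' -> emit 'a', reset
Bit 11: prefix='0' (no match yet)
Bit 12: prefix='00' -> emit 'a', reset
Bit 13: prefix='0' (no match yet)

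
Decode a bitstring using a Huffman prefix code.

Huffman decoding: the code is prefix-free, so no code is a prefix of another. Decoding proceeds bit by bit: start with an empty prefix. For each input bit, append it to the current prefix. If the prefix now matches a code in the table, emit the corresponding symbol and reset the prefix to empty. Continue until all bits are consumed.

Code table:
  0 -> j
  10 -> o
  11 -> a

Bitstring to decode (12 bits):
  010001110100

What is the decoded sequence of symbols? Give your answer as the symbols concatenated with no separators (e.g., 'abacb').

Bit 0: prefix='0' -> emit 'j', reset
Bit 1: prefix='1' (no match yet)
Bit 2: prefix='10' -> emit 'o', reset
Bit 3: prefix='0' -> emit 'j', reset
Bit 4: prefix='0' -> emit 'j', reset
Bit 5: prefix='1' (no match yet)
Bit 6: prefix='11' -> emit 'a', reset
Bit 7: prefix='1' (no match yet)
Bit 8: prefix='10' -> emit 'o', reset
Bit 9: prefix='1' (no match yet)
Bit 10: prefix='10' -> emit 'o', reset
Bit 11: prefix='0' -> emit 'j', reset

Answer: jojjaooj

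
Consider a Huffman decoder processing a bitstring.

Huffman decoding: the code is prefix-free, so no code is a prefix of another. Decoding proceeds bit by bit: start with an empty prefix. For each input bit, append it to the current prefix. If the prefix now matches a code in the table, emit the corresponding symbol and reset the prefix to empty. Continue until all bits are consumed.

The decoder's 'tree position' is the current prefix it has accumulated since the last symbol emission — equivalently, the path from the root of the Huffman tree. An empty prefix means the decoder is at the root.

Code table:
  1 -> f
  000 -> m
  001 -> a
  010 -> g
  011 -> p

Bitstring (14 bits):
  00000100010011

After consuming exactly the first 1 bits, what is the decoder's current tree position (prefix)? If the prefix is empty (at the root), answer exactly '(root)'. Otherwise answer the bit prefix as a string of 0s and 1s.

Bit 0: prefix='0' (no match yet)

Answer: 0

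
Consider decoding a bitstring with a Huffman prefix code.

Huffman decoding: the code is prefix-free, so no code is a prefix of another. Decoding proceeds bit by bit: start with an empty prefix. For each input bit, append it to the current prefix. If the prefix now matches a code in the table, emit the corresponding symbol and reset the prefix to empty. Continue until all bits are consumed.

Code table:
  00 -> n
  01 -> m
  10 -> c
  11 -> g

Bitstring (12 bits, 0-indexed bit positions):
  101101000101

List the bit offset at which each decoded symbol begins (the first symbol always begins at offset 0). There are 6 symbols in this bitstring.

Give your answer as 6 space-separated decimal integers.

Bit 0: prefix='1' (no match yet)
Bit 1: prefix='10' -> emit 'c', reset
Bit 2: prefix='1' (no match yet)
Bit 3: prefix='11' -> emit 'g', reset
Bit 4: prefix='0' (no match yet)
Bit 5: prefix='01' -> emit 'm', reset
Bit 6: prefix='0' (no match yet)
Bit 7: prefix='00' -> emit 'n', reset
Bit 8: prefix='0' (no match yet)
Bit 9: prefix='01' -> emit 'm', reset
Bit 10: prefix='0' (no match yet)
Bit 11: prefix='01' -> emit 'm', reset

Answer: 0 2 4 6 8 10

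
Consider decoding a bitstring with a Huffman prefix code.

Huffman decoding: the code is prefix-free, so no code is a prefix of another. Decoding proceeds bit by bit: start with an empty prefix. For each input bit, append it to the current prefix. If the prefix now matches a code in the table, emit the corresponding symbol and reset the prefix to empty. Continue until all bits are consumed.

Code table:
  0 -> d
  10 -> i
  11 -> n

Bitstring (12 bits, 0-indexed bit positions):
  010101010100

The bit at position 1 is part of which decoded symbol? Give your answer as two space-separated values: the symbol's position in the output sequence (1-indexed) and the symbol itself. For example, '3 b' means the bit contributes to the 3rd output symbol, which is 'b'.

Answer: 2 i

Derivation:
Bit 0: prefix='0' -> emit 'd', reset
Bit 1: prefix='1' (no match yet)
Bit 2: prefix='10' -> emit 'i', reset
Bit 3: prefix='1' (no match yet)
Bit 4: prefix='10' -> emit 'i', reset
Bit 5: prefix='1' (no match yet)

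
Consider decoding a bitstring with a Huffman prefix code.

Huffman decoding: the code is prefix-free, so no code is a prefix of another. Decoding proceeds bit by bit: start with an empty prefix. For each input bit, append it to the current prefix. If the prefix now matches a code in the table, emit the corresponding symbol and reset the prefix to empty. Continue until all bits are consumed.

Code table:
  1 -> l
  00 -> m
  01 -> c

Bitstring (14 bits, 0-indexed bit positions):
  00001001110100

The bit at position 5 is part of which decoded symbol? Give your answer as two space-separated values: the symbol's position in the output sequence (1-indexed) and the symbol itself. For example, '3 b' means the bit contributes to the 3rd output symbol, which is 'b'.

Bit 0: prefix='0' (no match yet)
Bit 1: prefix='00' -> emit 'm', reset
Bit 2: prefix='0' (no match yet)
Bit 3: prefix='00' -> emit 'm', reset
Bit 4: prefix='1' -> emit 'l', reset
Bit 5: prefix='0' (no match yet)
Bit 6: prefix='00' -> emit 'm', reset
Bit 7: prefix='1' -> emit 'l', reset
Bit 8: prefix='1' -> emit 'l', reset
Bit 9: prefix='1' -> emit 'l', reset

Answer: 4 m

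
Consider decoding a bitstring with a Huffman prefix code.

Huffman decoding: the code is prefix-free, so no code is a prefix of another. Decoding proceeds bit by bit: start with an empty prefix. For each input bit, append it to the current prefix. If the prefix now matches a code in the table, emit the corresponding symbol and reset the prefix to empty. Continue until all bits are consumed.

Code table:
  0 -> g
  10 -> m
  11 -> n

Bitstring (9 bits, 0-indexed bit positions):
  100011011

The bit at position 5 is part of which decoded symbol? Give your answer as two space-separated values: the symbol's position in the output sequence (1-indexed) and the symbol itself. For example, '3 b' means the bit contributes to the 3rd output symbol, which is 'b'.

Bit 0: prefix='1' (no match yet)
Bit 1: prefix='10' -> emit 'm', reset
Bit 2: prefix='0' -> emit 'g', reset
Bit 3: prefix='0' -> emit 'g', reset
Bit 4: prefix='1' (no match yet)
Bit 5: prefix='11' -> emit 'n', reset
Bit 6: prefix='0' -> emit 'g', reset
Bit 7: prefix='1' (no match yet)
Bit 8: prefix='11' -> emit 'n', reset

Answer: 4 n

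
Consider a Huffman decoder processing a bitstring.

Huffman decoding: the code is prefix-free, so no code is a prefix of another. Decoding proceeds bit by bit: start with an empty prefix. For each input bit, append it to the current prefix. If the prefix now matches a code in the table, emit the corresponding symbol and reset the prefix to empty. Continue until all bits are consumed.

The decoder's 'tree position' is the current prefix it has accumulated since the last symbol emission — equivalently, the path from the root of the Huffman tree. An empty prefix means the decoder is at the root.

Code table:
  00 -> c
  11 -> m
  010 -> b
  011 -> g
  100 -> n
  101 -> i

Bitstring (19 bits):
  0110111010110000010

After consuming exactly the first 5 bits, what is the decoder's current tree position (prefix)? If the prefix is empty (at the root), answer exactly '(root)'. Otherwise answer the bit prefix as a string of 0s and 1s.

Bit 0: prefix='0' (no match yet)
Bit 1: prefix='01' (no match yet)
Bit 2: prefix='011' -> emit 'g', reset
Bit 3: prefix='0' (no match yet)
Bit 4: prefix='01' (no match yet)

Answer: 01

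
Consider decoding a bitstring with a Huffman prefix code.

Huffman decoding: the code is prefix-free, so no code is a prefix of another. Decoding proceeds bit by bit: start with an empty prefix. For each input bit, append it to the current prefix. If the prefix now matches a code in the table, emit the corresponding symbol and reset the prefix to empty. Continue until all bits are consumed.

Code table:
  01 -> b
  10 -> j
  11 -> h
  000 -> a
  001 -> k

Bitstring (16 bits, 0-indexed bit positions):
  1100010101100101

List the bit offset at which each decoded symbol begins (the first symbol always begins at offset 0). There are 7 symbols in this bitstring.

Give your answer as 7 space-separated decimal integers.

Bit 0: prefix='1' (no match yet)
Bit 1: prefix='11' -> emit 'h', reset
Bit 2: prefix='0' (no match yet)
Bit 3: prefix='00' (no match yet)
Bit 4: prefix='000' -> emit 'a', reset
Bit 5: prefix='1' (no match yet)
Bit 6: prefix='10' -> emit 'j', reset
Bit 7: prefix='1' (no match yet)
Bit 8: prefix='10' -> emit 'j', reset
Bit 9: prefix='1' (no match yet)
Bit 10: prefix='11' -> emit 'h', reset
Bit 11: prefix='0' (no match yet)
Bit 12: prefix='00' (no match yet)
Bit 13: prefix='001' -> emit 'k', reset
Bit 14: prefix='0' (no match yet)
Bit 15: prefix='01' -> emit 'b', reset

Answer: 0 2 5 7 9 11 14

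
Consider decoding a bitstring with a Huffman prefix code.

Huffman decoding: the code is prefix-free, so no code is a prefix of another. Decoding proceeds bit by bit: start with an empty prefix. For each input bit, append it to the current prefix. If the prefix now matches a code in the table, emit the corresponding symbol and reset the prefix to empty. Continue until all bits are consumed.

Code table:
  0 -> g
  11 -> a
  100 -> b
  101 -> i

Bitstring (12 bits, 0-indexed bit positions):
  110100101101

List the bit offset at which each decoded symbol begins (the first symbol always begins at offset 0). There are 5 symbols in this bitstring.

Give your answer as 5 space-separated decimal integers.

Bit 0: prefix='1' (no match yet)
Bit 1: prefix='11' -> emit 'a', reset
Bit 2: prefix='0' -> emit 'g', reset
Bit 3: prefix='1' (no match yet)
Bit 4: prefix='10' (no match yet)
Bit 5: prefix='100' -> emit 'b', reset
Bit 6: prefix='1' (no match yet)
Bit 7: prefix='10' (no match yet)
Bit 8: prefix='101' -> emit 'i', reset
Bit 9: prefix='1' (no match yet)
Bit 10: prefix='10' (no match yet)
Bit 11: prefix='101' -> emit 'i', reset

Answer: 0 2 3 6 9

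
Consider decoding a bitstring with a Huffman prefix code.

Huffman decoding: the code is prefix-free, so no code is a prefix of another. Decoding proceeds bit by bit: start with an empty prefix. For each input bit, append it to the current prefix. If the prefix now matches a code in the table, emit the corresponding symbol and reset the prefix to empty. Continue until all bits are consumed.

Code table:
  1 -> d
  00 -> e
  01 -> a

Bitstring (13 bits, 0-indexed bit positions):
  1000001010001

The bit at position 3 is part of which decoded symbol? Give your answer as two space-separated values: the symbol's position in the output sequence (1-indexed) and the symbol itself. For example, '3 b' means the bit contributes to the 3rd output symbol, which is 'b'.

Answer: 3 e

Derivation:
Bit 0: prefix='1' -> emit 'd', reset
Bit 1: prefix='0' (no match yet)
Bit 2: prefix='00' -> emit 'e', reset
Bit 3: prefix='0' (no match yet)
Bit 4: prefix='00' -> emit 'e', reset
Bit 5: prefix='0' (no match yet)
Bit 6: prefix='01' -> emit 'a', reset
Bit 7: prefix='0' (no match yet)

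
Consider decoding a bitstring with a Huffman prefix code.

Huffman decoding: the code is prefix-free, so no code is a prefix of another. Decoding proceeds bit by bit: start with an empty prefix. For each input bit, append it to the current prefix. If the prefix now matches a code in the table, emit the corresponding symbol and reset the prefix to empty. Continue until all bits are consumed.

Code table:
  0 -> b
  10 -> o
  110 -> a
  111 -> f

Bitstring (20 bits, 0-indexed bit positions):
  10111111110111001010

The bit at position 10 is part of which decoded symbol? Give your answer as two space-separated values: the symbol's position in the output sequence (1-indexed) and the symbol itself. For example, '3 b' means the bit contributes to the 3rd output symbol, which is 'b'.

Bit 0: prefix='1' (no match yet)
Bit 1: prefix='10' -> emit 'o', reset
Bit 2: prefix='1' (no match yet)
Bit 3: prefix='11' (no match yet)
Bit 4: prefix='111' -> emit 'f', reset
Bit 5: prefix='1' (no match yet)
Bit 6: prefix='11' (no match yet)
Bit 7: prefix='111' -> emit 'f', reset
Bit 8: prefix='1' (no match yet)
Bit 9: prefix='11' (no match yet)
Bit 10: prefix='110' -> emit 'a', reset
Bit 11: prefix='1' (no match yet)
Bit 12: prefix='11' (no match yet)
Bit 13: prefix='111' -> emit 'f', reset
Bit 14: prefix='0' -> emit 'b', reset

Answer: 4 a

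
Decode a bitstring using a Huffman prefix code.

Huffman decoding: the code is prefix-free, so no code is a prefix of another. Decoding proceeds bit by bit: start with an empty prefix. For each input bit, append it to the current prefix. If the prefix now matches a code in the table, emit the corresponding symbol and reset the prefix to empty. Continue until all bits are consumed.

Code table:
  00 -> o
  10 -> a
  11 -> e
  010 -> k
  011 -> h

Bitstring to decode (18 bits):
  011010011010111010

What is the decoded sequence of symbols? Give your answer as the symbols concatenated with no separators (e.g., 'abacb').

Answer: hkhkeaa

Derivation:
Bit 0: prefix='0' (no match yet)
Bit 1: prefix='01' (no match yet)
Bit 2: prefix='011' -> emit 'h', reset
Bit 3: prefix='0' (no match yet)
Bit 4: prefix='01' (no match yet)
Bit 5: prefix='010' -> emit 'k', reset
Bit 6: prefix='0' (no match yet)
Bit 7: prefix='01' (no match yet)
Bit 8: prefix='011' -> emit 'h', reset
Bit 9: prefix='0' (no match yet)
Bit 10: prefix='01' (no match yet)
Bit 11: prefix='010' -> emit 'k', reset
Bit 12: prefix='1' (no match yet)
Bit 13: prefix='11' -> emit 'e', reset
Bit 14: prefix='1' (no match yet)
Bit 15: prefix='10' -> emit 'a', reset
Bit 16: prefix='1' (no match yet)
Bit 17: prefix='10' -> emit 'a', reset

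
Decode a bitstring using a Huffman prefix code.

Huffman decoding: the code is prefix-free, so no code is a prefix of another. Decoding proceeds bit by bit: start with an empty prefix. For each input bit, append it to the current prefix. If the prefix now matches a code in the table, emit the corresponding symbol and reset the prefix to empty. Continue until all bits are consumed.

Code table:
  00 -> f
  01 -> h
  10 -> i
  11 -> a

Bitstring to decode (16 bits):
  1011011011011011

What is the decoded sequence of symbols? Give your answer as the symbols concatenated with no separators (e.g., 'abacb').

Answer: iahiahia

Derivation:
Bit 0: prefix='1' (no match yet)
Bit 1: prefix='10' -> emit 'i', reset
Bit 2: prefix='1' (no match yet)
Bit 3: prefix='11' -> emit 'a', reset
Bit 4: prefix='0' (no match yet)
Bit 5: prefix='01' -> emit 'h', reset
Bit 6: prefix='1' (no match yet)
Bit 7: prefix='10' -> emit 'i', reset
Bit 8: prefix='1' (no match yet)
Bit 9: prefix='11' -> emit 'a', reset
Bit 10: prefix='0' (no match yet)
Bit 11: prefix='01' -> emit 'h', reset
Bit 12: prefix='1' (no match yet)
Bit 13: prefix='10' -> emit 'i', reset
Bit 14: prefix='1' (no match yet)
Bit 15: prefix='11' -> emit 'a', reset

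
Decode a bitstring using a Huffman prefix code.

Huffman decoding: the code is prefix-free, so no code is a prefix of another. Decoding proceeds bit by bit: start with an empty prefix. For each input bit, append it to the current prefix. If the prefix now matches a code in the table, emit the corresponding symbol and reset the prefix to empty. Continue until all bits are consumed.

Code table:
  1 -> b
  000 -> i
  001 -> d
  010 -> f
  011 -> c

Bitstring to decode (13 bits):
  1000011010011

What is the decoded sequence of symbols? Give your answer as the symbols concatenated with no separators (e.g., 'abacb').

Answer: bicfc

Derivation:
Bit 0: prefix='1' -> emit 'b', reset
Bit 1: prefix='0' (no match yet)
Bit 2: prefix='00' (no match yet)
Bit 3: prefix='000' -> emit 'i', reset
Bit 4: prefix='0' (no match yet)
Bit 5: prefix='01' (no match yet)
Bit 6: prefix='011' -> emit 'c', reset
Bit 7: prefix='0' (no match yet)
Bit 8: prefix='01' (no match yet)
Bit 9: prefix='010' -> emit 'f', reset
Bit 10: prefix='0' (no match yet)
Bit 11: prefix='01' (no match yet)
Bit 12: prefix='011' -> emit 'c', reset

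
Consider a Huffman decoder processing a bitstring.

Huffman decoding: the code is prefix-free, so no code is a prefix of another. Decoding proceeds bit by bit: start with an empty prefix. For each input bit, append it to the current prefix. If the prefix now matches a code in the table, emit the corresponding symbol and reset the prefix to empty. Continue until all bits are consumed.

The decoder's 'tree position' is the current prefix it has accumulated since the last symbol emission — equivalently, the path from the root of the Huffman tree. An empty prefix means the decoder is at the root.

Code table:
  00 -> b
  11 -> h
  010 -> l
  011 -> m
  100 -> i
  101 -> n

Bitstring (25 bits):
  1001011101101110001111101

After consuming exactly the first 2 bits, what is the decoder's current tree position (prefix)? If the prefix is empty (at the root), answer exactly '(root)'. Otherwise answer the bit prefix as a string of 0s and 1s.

Bit 0: prefix='1' (no match yet)
Bit 1: prefix='10' (no match yet)

Answer: 10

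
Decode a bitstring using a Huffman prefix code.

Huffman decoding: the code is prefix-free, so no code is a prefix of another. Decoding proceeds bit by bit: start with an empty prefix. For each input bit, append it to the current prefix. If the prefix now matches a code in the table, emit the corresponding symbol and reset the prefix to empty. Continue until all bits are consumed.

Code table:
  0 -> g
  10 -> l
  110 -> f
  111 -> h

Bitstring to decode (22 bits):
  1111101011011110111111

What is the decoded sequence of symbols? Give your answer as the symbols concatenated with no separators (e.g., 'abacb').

Answer: hflfhlhh

Derivation:
Bit 0: prefix='1' (no match yet)
Bit 1: prefix='11' (no match yet)
Bit 2: prefix='111' -> emit 'h', reset
Bit 3: prefix='1' (no match yet)
Bit 4: prefix='11' (no match yet)
Bit 5: prefix='110' -> emit 'f', reset
Bit 6: prefix='1' (no match yet)
Bit 7: prefix='10' -> emit 'l', reset
Bit 8: prefix='1' (no match yet)
Bit 9: prefix='11' (no match yet)
Bit 10: prefix='110' -> emit 'f', reset
Bit 11: prefix='1' (no match yet)
Bit 12: prefix='11' (no match yet)
Bit 13: prefix='111' -> emit 'h', reset
Bit 14: prefix='1' (no match yet)
Bit 15: prefix='10' -> emit 'l', reset
Bit 16: prefix='1' (no match yet)
Bit 17: prefix='11' (no match yet)
Bit 18: prefix='111' -> emit 'h', reset
Bit 19: prefix='1' (no match yet)
Bit 20: prefix='11' (no match yet)
Bit 21: prefix='111' -> emit 'h', reset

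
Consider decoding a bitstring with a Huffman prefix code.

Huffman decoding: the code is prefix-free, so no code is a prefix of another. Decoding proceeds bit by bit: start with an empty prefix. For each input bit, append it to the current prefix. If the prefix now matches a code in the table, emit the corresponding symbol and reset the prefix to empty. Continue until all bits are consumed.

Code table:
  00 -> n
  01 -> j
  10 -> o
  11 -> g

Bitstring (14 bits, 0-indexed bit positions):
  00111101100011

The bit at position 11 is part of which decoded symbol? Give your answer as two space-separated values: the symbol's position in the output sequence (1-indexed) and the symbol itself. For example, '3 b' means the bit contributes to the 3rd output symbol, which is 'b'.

Answer: 6 n

Derivation:
Bit 0: prefix='0' (no match yet)
Bit 1: prefix='00' -> emit 'n', reset
Bit 2: prefix='1' (no match yet)
Bit 3: prefix='11' -> emit 'g', reset
Bit 4: prefix='1' (no match yet)
Bit 5: prefix='11' -> emit 'g', reset
Bit 6: prefix='0' (no match yet)
Bit 7: prefix='01' -> emit 'j', reset
Bit 8: prefix='1' (no match yet)
Bit 9: prefix='10' -> emit 'o', reset
Bit 10: prefix='0' (no match yet)
Bit 11: prefix='00' -> emit 'n', reset
Bit 12: prefix='1' (no match yet)
Bit 13: prefix='11' -> emit 'g', reset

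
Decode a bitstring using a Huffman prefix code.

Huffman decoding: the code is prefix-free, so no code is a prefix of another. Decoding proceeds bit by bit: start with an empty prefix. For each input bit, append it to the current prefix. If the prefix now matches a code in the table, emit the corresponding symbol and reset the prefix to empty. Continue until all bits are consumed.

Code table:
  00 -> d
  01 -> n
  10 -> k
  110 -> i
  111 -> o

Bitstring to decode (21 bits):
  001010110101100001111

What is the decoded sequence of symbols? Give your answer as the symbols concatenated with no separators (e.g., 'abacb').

Bit 0: prefix='0' (no match yet)
Bit 1: prefix='00' -> emit 'd', reset
Bit 2: prefix='1' (no match yet)
Bit 3: prefix='10' -> emit 'k', reset
Bit 4: prefix='1' (no match yet)
Bit 5: prefix='10' -> emit 'k', reset
Bit 6: prefix='1' (no match yet)
Bit 7: prefix='11' (no match yet)
Bit 8: prefix='110' -> emit 'i', reset
Bit 9: prefix='1' (no match yet)
Bit 10: prefix='10' -> emit 'k', reset
Bit 11: prefix='1' (no match yet)
Bit 12: prefix='11' (no match yet)
Bit 13: prefix='110' -> emit 'i', reset
Bit 14: prefix='0' (no match yet)
Bit 15: prefix='00' -> emit 'd', reset
Bit 16: prefix='0' (no match yet)
Bit 17: prefix='01' -> emit 'n', reset
Bit 18: prefix='1' (no match yet)
Bit 19: prefix='11' (no match yet)
Bit 20: prefix='111' -> emit 'o', reset

Answer: dkkikidno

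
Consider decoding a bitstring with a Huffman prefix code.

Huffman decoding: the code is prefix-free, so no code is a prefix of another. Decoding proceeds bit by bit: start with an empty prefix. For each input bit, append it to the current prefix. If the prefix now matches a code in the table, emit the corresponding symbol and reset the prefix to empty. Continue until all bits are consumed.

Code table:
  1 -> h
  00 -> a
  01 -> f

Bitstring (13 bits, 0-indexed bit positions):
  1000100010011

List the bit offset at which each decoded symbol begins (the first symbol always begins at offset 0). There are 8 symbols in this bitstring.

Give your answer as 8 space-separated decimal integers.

Answer: 0 1 3 5 7 9 11 12

Derivation:
Bit 0: prefix='1' -> emit 'h', reset
Bit 1: prefix='0' (no match yet)
Bit 2: prefix='00' -> emit 'a', reset
Bit 3: prefix='0' (no match yet)
Bit 4: prefix='01' -> emit 'f', reset
Bit 5: prefix='0' (no match yet)
Bit 6: prefix='00' -> emit 'a', reset
Bit 7: prefix='0' (no match yet)
Bit 8: prefix='01' -> emit 'f', reset
Bit 9: prefix='0' (no match yet)
Bit 10: prefix='00' -> emit 'a', reset
Bit 11: prefix='1' -> emit 'h', reset
Bit 12: prefix='1' -> emit 'h', reset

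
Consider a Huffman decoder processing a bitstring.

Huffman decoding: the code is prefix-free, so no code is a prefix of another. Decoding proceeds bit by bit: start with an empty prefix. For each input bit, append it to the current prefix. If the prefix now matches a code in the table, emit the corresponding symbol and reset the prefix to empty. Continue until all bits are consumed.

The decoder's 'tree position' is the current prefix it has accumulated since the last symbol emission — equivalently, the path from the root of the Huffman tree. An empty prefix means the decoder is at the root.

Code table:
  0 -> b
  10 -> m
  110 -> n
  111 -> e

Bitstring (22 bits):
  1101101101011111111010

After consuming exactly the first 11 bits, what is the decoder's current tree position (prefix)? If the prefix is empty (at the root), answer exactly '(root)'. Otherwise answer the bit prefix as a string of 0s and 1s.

Bit 0: prefix='1' (no match yet)
Bit 1: prefix='11' (no match yet)
Bit 2: prefix='110' -> emit 'n', reset
Bit 3: prefix='1' (no match yet)
Bit 4: prefix='11' (no match yet)
Bit 5: prefix='110' -> emit 'n', reset
Bit 6: prefix='1' (no match yet)
Bit 7: prefix='11' (no match yet)
Bit 8: prefix='110' -> emit 'n', reset
Bit 9: prefix='1' (no match yet)
Bit 10: prefix='10' -> emit 'm', reset

Answer: (root)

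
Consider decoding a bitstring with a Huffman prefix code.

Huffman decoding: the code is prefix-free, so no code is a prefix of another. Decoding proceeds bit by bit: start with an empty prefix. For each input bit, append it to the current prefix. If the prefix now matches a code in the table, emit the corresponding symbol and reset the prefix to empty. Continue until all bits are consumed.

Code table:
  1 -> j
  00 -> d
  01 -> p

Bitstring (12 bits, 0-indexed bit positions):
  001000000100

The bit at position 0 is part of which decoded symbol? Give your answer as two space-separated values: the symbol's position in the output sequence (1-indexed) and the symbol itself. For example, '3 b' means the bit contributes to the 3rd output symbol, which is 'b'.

Answer: 1 d

Derivation:
Bit 0: prefix='0' (no match yet)
Bit 1: prefix='00' -> emit 'd', reset
Bit 2: prefix='1' -> emit 'j', reset
Bit 3: prefix='0' (no match yet)
Bit 4: prefix='00' -> emit 'd', reset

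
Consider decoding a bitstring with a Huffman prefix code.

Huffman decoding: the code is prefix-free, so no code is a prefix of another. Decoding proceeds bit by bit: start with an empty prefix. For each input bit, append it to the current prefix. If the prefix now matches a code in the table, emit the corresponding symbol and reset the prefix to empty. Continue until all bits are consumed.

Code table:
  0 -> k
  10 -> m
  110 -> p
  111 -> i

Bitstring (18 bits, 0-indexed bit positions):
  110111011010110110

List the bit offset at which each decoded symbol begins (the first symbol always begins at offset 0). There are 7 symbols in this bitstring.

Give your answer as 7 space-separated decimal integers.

Answer: 0 3 6 7 10 12 15

Derivation:
Bit 0: prefix='1' (no match yet)
Bit 1: prefix='11' (no match yet)
Bit 2: prefix='110' -> emit 'p', reset
Bit 3: prefix='1' (no match yet)
Bit 4: prefix='11' (no match yet)
Bit 5: prefix='111' -> emit 'i', reset
Bit 6: prefix='0' -> emit 'k', reset
Bit 7: prefix='1' (no match yet)
Bit 8: prefix='11' (no match yet)
Bit 9: prefix='110' -> emit 'p', reset
Bit 10: prefix='1' (no match yet)
Bit 11: prefix='10' -> emit 'm', reset
Bit 12: prefix='1' (no match yet)
Bit 13: prefix='11' (no match yet)
Bit 14: prefix='110' -> emit 'p', reset
Bit 15: prefix='1' (no match yet)
Bit 16: prefix='11' (no match yet)
Bit 17: prefix='110' -> emit 'p', reset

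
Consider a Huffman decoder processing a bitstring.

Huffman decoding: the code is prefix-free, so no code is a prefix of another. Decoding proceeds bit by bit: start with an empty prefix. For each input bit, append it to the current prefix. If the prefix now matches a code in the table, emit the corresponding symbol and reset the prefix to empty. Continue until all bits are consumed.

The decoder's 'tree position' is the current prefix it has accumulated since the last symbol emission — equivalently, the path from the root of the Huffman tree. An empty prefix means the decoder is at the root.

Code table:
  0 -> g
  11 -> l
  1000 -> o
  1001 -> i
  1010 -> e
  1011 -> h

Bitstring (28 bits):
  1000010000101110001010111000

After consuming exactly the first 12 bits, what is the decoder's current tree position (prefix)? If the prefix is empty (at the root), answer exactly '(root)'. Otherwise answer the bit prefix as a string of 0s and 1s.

Bit 0: prefix='1' (no match yet)
Bit 1: prefix='10' (no match yet)
Bit 2: prefix='100' (no match yet)
Bit 3: prefix='1000' -> emit 'o', reset
Bit 4: prefix='0' -> emit 'g', reset
Bit 5: prefix='1' (no match yet)
Bit 6: prefix='10' (no match yet)
Bit 7: prefix='100' (no match yet)
Bit 8: prefix='1000' -> emit 'o', reset
Bit 9: prefix='0' -> emit 'g', reset
Bit 10: prefix='1' (no match yet)
Bit 11: prefix='10' (no match yet)

Answer: 10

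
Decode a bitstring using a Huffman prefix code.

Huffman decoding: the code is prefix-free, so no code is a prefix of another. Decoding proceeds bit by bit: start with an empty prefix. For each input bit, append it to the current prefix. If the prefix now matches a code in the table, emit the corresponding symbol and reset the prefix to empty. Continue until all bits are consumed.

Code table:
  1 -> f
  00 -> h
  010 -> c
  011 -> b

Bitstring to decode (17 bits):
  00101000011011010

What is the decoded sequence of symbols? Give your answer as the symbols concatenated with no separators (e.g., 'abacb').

Answer: hfchbbc

Derivation:
Bit 0: prefix='0' (no match yet)
Bit 1: prefix='00' -> emit 'h', reset
Bit 2: prefix='1' -> emit 'f', reset
Bit 3: prefix='0' (no match yet)
Bit 4: prefix='01' (no match yet)
Bit 5: prefix='010' -> emit 'c', reset
Bit 6: prefix='0' (no match yet)
Bit 7: prefix='00' -> emit 'h', reset
Bit 8: prefix='0' (no match yet)
Bit 9: prefix='01' (no match yet)
Bit 10: prefix='011' -> emit 'b', reset
Bit 11: prefix='0' (no match yet)
Bit 12: prefix='01' (no match yet)
Bit 13: prefix='011' -> emit 'b', reset
Bit 14: prefix='0' (no match yet)
Bit 15: prefix='01' (no match yet)
Bit 16: prefix='010' -> emit 'c', reset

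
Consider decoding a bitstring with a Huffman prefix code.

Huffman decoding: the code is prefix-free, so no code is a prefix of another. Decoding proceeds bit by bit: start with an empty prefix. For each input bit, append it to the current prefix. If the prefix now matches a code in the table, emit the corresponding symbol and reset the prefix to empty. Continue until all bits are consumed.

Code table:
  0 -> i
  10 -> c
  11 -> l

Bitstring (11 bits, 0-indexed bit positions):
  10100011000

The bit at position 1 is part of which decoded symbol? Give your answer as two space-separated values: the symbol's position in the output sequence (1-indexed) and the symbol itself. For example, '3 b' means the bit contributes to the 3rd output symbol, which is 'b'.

Answer: 1 c

Derivation:
Bit 0: prefix='1' (no match yet)
Bit 1: prefix='10' -> emit 'c', reset
Bit 2: prefix='1' (no match yet)
Bit 3: prefix='10' -> emit 'c', reset
Bit 4: prefix='0' -> emit 'i', reset
Bit 5: prefix='0' -> emit 'i', reset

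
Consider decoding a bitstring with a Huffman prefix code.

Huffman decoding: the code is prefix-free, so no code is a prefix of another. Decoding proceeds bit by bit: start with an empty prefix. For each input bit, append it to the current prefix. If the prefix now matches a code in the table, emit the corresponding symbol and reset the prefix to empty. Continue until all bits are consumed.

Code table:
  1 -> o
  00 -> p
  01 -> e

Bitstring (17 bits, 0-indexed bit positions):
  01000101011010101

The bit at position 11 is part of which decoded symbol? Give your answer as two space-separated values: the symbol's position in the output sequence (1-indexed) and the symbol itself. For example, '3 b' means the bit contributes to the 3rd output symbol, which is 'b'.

Answer: 7 e

Derivation:
Bit 0: prefix='0' (no match yet)
Bit 1: prefix='01' -> emit 'e', reset
Bit 2: prefix='0' (no match yet)
Bit 3: prefix='00' -> emit 'p', reset
Bit 4: prefix='0' (no match yet)
Bit 5: prefix='01' -> emit 'e', reset
Bit 6: prefix='0' (no match yet)
Bit 7: prefix='01' -> emit 'e', reset
Bit 8: prefix='0' (no match yet)
Bit 9: prefix='01' -> emit 'e', reset
Bit 10: prefix='1' -> emit 'o', reset
Bit 11: prefix='0' (no match yet)
Bit 12: prefix='01' -> emit 'e', reset
Bit 13: prefix='0' (no match yet)
Bit 14: prefix='01' -> emit 'e', reset
Bit 15: prefix='0' (no match yet)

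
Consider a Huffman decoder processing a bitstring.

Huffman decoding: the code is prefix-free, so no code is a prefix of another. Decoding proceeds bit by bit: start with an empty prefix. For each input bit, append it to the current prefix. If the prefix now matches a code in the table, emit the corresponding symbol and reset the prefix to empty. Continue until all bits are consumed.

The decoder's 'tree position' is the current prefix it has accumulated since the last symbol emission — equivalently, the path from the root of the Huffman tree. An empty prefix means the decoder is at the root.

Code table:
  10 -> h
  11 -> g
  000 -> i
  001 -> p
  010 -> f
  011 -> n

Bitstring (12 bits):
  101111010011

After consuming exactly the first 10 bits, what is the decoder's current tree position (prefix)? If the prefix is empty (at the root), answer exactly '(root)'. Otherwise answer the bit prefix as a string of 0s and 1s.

Bit 0: prefix='1' (no match yet)
Bit 1: prefix='10' -> emit 'h', reset
Bit 2: prefix='1' (no match yet)
Bit 3: prefix='11' -> emit 'g', reset
Bit 4: prefix='1' (no match yet)
Bit 5: prefix='11' -> emit 'g', reset
Bit 6: prefix='0' (no match yet)
Bit 7: prefix='01' (no match yet)
Bit 8: prefix='010' -> emit 'f', reset
Bit 9: prefix='0' (no match yet)

Answer: 0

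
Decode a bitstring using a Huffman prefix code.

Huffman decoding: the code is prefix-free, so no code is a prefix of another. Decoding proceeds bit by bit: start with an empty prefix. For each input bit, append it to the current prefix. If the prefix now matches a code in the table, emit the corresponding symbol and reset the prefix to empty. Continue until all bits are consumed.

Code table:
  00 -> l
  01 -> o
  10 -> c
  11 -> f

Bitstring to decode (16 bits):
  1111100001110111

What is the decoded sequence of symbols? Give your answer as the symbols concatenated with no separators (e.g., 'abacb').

Answer: ffclofof

Derivation:
Bit 0: prefix='1' (no match yet)
Bit 1: prefix='11' -> emit 'f', reset
Bit 2: prefix='1' (no match yet)
Bit 3: prefix='11' -> emit 'f', reset
Bit 4: prefix='1' (no match yet)
Bit 5: prefix='10' -> emit 'c', reset
Bit 6: prefix='0' (no match yet)
Bit 7: prefix='00' -> emit 'l', reset
Bit 8: prefix='0' (no match yet)
Bit 9: prefix='01' -> emit 'o', reset
Bit 10: prefix='1' (no match yet)
Bit 11: prefix='11' -> emit 'f', reset
Bit 12: prefix='0' (no match yet)
Bit 13: prefix='01' -> emit 'o', reset
Bit 14: prefix='1' (no match yet)
Bit 15: prefix='11' -> emit 'f', reset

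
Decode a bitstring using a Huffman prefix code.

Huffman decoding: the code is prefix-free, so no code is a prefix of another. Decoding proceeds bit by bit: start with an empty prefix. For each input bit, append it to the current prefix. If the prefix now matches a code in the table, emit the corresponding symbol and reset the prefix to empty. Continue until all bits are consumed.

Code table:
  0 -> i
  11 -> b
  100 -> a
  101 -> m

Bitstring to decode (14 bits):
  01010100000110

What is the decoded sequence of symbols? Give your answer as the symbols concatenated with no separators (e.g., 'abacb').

Answer: imiaiiibi

Derivation:
Bit 0: prefix='0' -> emit 'i', reset
Bit 1: prefix='1' (no match yet)
Bit 2: prefix='10' (no match yet)
Bit 3: prefix='101' -> emit 'm', reset
Bit 4: prefix='0' -> emit 'i', reset
Bit 5: prefix='1' (no match yet)
Bit 6: prefix='10' (no match yet)
Bit 7: prefix='100' -> emit 'a', reset
Bit 8: prefix='0' -> emit 'i', reset
Bit 9: prefix='0' -> emit 'i', reset
Bit 10: prefix='0' -> emit 'i', reset
Bit 11: prefix='1' (no match yet)
Bit 12: prefix='11' -> emit 'b', reset
Bit 13: prefix='0' -> emit 'i', reset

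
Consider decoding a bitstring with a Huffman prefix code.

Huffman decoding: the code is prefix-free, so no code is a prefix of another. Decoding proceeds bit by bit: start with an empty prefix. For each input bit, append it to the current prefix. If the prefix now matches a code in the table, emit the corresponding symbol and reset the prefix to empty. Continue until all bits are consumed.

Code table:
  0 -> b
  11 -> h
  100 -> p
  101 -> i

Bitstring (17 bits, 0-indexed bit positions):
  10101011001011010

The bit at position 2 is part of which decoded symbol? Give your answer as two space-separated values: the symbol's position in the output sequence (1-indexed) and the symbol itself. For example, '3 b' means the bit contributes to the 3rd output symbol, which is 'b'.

Answer: 1 i

Derivation:
Bit 0: prefix='1' (no match yet)
Bit 1: prefix='10' (no match yet)
Bit 2: prefix='101' -> emit 'i', reset
Bit 3: prefix='0' -> emit 'b', reset
Bit 4: prefix='1' (no match yet)
Bit 5: prefix='10' (no match yet)
Bit 6: prefix='101' -> emit 'i', reset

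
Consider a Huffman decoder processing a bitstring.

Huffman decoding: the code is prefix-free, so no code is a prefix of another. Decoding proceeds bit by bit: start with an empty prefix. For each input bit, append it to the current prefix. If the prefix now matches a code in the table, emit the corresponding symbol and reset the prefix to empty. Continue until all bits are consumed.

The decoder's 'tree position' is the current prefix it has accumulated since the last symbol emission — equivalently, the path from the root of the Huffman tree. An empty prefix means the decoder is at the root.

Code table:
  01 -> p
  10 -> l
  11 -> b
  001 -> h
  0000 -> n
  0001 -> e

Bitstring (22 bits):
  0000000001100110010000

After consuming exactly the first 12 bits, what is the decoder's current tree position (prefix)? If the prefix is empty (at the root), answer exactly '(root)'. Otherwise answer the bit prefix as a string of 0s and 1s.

Bit 0: prefix='0' (no match yet)
Bit 1: prefix='00' (no match yet)
Bit 2: prefix='000' (no match yet)
Bit 3: prefix='0000' -> emit 'n', reset
Bit 4: prefix='0' (no match yet)
Bit 5: prefix='00' (no match yet)
Bit 6: prefix='000' (no match yet)
Bit 7: prefix='0000' -> emit 'n', reset
Bit 8: prefix='0' (no match yet)
Bit 9: prefix='01' -> emit 'p', reset
Bit 10: prefix='1' (no match yet)
Bit 11: prefix='10' -> emit 'l', reset

Answer: (root)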